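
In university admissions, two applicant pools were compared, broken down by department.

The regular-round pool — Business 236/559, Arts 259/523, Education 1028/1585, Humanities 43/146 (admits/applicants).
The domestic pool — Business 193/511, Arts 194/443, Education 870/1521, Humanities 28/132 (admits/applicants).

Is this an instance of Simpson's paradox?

Business: the regular-round pool 236/559 = 42.2%, the domestic pool 193/511 = 37.8% → the regular-round pool
Arts: the regular-round pool 259/523 = 49.5%, the domestic pool 194/443 = 43.8% → the regular-round pool
Education: the regular-round pool 1028/1585 = 64.9%, the domestic pool 870/1521 = 57.2% → the regular-round pool
Humanities: the regular-round pool 43/146 = 29.5%, the domestic pool 28/132 = 21.2% → the regular-round pool
Overall: the regular-round pool 1566/2813 = 55.7%, the domestic pool 1285/2607 = 49.3% → the regular-round pool
The regular-round pool wins overall and in every department group — no reversal.

No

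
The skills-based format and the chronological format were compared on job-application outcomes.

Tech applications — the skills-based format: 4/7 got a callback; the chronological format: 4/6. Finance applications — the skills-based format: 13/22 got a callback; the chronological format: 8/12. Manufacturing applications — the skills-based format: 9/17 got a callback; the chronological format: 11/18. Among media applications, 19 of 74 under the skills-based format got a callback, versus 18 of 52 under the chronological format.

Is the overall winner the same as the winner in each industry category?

Yes

Tech: the skills-based format 4/7 = 57.1%, the chronological format 4/6 = 66.7% → the chronological format
Finance: the skills-based format 13/22 = 59.1%, the chronological format 8/12 = 66.7% → the chronological format
Manufacturing: the skills-based format 9/17 = 52.9%, the chronological format 11/18 = 61.1% → the chronological format
Media: the skills-based format 19/74 = 25.7%, the chronological format 18/52 = 34.6% → the chronological format
Overall: the skills-based format 45/120 = 37.5%, the chronological format 41/88 = 46.6% → the chronological format
The chronological format wins overall and in every industry group — no reversal.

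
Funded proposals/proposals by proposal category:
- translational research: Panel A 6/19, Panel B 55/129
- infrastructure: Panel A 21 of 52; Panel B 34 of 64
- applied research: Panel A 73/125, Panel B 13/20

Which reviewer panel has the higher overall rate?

Panel A

Translational research: Panel A 6/19 = 31.6%, Panel B 55/129 = 42.6% → Panel B
Infrastructure: Panel A 21/52 = 40.4%, Panel B 34/64 = 53.1% → Panel B
Applied research: Panel A 73/125 = 58.4%, Panel B 13/20 = 65.0% → Panel B
Overall: Panel A 100/196 = 51.0%, Panel B 102/213 = 47.9% → Panel A
(Panel B wins every proposal group but Panel A wins overall — Panel B's proposals skew toward the low-rate translational research group.)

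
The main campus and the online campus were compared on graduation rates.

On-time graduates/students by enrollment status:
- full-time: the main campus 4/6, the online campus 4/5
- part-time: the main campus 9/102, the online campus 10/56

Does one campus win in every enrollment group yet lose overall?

Full-time: the main campus 4/6 = 66.7%, the online campus 4/5 = 80.0% → the online campus
Part-time: the main campus 9/102 = 8.8%, the online campus 10/56 = 17.9% → the online campus
Overall: the main campus 13/108 = 12.0%, the online campus 14/61 = 23.0% → the online campus
The online campus wins overall and in every enrollment group — no reversal.

No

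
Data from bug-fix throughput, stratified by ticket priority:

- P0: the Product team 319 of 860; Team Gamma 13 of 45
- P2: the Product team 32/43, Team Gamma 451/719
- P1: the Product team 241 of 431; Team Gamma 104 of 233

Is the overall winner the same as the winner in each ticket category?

P0: the Product team 319/860 = 37.1%, Team Gamma 13/45 = 28.9% → the Product team
P2: the Product team 32/43 = 74.4%, Team Gamma 451/719 = 62.7% → the Product team
P1: the Product team 241/431 = 55.9%, Team Gamma 104/233 = 44.6% → the Product team
Overall: the Product team 592/1334 = 44.4%, Team Gamma 568/997 = 57.0% → Team Gamma
The Product team wins each ticket group but Team Gamma wins overall — the comparison reverses. The Product team's tickets skew toward P0, which has a lower base rate.

No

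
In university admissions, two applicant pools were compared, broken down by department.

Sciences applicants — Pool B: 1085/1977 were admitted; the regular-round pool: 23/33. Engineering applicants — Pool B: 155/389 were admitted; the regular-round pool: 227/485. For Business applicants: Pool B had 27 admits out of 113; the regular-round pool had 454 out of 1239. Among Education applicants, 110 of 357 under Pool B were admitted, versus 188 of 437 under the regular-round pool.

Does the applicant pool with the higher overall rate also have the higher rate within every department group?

Sciences: Pool B 1085/1977 = 54.9%, the regular-round pool 23/33 = 69.7% → the regular-round pool
Engineering: Pool B 155/389 = 39.8%, the regular-round pool 227/485 = 46.8% → the regular-round pool
Business: Pool B 27/113 = 23.9%, the regular-round pool 454/1239 = 36.6% → the regular-round pool
Education: Pool B 110/357 = 30.8%, the regular-round pool 188/437 = 43.0% → the regular-round pool
Overall: Pool B 1377/2836 = 48.6%, the regular-round pool 892/2194 = 40.7% → Pool B
The regular-round pool wins each department group but Pool B wins overall — the comparison reverses. The regular-round pool's applicants skew toward Business, which has a lower base rate.

No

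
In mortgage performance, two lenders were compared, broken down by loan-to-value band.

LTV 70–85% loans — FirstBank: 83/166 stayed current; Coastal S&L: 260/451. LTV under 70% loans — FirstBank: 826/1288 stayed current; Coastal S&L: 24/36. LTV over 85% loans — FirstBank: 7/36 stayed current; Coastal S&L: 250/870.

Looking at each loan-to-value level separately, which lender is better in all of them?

LTV 70–85%: FirstBank 83/166 = 50.0%, Coastal S&L 260/451 = 57.6% → Coastal S&L
LTV under 70%: FirstBank 826/1288 = 64.1%, Coastal S&L 24/36 = 66.7% → Coastal S&L
LTV over 85%: FirstBank 7/36 = 19.4%, Coastal S&L 250/870 = 28.7% → Coastal S&L
Coastal S&L has the higher rate in all 3 groups.

Coastal S&L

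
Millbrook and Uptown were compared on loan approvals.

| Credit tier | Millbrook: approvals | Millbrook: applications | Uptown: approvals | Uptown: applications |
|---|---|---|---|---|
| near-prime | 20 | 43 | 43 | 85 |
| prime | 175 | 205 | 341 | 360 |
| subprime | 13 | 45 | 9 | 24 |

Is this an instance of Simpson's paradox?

Near-prime: Millbrook 20/43 = 46.5%, Uptown 43/85 = 50.6% → Uptown
Prime: Millbrook 175/205 = 85.4%, Uptown 341/360 = 94.7% → Uptown
Subprime: Millbrook 13/45 = 28.9%, Uptown 9/24 = 37.5% → Uptown
Overall: Millbrook 208/293 = 71.0%, Uptown 393/469 = 83.8% → Uptown
Uptown wins overall and in every credit group — no reversal.

No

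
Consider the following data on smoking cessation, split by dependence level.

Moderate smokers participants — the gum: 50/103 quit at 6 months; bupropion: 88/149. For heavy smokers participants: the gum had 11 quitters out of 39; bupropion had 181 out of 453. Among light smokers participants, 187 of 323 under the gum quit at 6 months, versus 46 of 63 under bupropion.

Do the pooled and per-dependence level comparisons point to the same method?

Moderate smokers: the gum 50/103 = 48.5%, bupropion 88/149 = 59.1% → bupropion
Heavy smokers: the gum 11/39 = 28.2%, bupropion 181/453 = 40.0% → bupropion
Light smokers: the gum 187/323 = 57.9%, bupropion 46/63 = 73.0% → bupropion
Overall: the gum 248/465 = 53.3%, bupropion 315/665 = 47.4% → the gum
Bupropion wins each dependence group but the gum wins overall — the comparison reverses. Bupropion's participants skew toward heavy smokers, which has a lower base rate.

No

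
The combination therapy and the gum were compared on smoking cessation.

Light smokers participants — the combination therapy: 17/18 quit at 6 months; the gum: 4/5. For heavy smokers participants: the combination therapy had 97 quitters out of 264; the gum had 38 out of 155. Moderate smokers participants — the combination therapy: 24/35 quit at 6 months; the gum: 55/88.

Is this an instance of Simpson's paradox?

No

Light smokers: the combination therapy 17/18 = 94.4%, the gum 4/5 = 80.0% → the combination therapy
Heavy smokers: the combination therapy 97/264 = 36.7%, the gum 38/155 = 24.5% → the combination therapy
Moderate smokers: the combination therapy 24/35 = 68.6%, the gum 55/88 = 62.5% → the combination therapy
Overall: the combination therapy 138/317 = 43.5%, the gum 97/248 = 39.1% → the combination therapy
The combination therapy wins overall and in every dependence group — no reversal.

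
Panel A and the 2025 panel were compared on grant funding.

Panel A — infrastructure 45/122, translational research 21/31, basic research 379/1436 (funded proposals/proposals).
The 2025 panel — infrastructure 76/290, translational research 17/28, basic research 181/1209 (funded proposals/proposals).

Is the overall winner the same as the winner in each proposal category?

Yes

Infrastructure: Panel A 45/122 = 36.9%, the 2025 panel 76/290 = 26.2% → Panel A
Translational research: Panel A 21/31 = 67.7%, the 2025 panel 17/28 = 60.7% → Panel A
Basic research: Panel A 379/1436 = 26.4%, the 2025 panel 181/1209 = 15.0% → Panel A
Overall: Panel A 445/1589 = 28.0%, the 2025 panel 274/1527 = 17.9% → Panel A
Panel A wins overall and in every proposal group — no reversal.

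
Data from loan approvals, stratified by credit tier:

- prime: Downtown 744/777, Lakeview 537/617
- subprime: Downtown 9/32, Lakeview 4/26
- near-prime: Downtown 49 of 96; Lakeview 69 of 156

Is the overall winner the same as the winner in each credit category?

Yes

Prime: Downtown 744/777 = 95.8%, Lakeview 537/617 = 87.0% → Downtown
Subprime: Downtown 9/32 = 28.1%, Lakeview 4/26 = 15.4% → Downtown
Near-prime: Downtown 49/96 = 51.0%, Lakeview 69/156 = 44.2% → Downtown
Overall: Downtown 802/905 = 88.6%, Lakeview 610/799 = 76.3% → Downtown
Downtown wins overall and in every credit group — no reversal.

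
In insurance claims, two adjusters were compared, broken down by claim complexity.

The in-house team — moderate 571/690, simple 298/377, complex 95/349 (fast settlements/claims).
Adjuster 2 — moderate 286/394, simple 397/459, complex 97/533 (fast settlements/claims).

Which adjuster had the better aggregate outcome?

Moderate: the in-house team 571/690 = 82.8%, Adjuster 2 286/394 = 72.6% → the in-house team
Simple: the in-house team 298/377 = 79.0%, Adjuster 2 397/459 = 86.5% → Adjuster 2
Complex: the in-house team 95/349 = 27.2%, Adjuster 2 97/533 = 18.2% → the in-house team
Overall: the in-house team 964/1416 = 68.1%, Adjuster 2 780/1386 = 56.3% → the in-house team
(Neither sweeps every claim group, but the in-house team has the higher pooled rate.)

the in-house team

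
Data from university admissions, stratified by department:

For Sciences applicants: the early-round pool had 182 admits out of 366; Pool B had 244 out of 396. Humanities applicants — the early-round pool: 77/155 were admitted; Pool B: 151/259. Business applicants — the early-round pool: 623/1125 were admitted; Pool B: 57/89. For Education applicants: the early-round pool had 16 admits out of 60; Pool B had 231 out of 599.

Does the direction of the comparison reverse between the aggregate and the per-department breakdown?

Yes

Sciences: the early-round pool 182/366 = 49.7%, Pool B 244/396 = 61.6% → Pool B
Humanities: the early-round pool 77/155 = 49.7%, Pool B 151/259 = 58.3% → Pool B
Business: the early-round pool 623/1125 = 55.4%, Pool B 57/89 = 64.0% → Pool B
Education: the early-round pool 16/60 = 26.7%, Pool B 231/599 = 38.6% → Pool B
Overall: the early-round pool 898/1706 = 52.6%, Pool B 683/1343 = 50.9% → the early-round pool
Pool B wins each department group but the early-round pool wins overall — the comparison reverses. Pool B's applicants skew toward Education, which has a lower base rate.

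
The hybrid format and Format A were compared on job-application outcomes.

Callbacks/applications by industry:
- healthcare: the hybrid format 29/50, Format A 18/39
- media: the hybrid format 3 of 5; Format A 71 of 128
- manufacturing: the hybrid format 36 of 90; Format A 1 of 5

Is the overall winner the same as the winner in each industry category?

Healthcare: the hybrid format 29/50 = 58.0%, Format A 18/39 = 46.2% → the hybrid format
Media: the hybrid format 3/5 = 60.0%, Format A 71/128 = 55.5% → the hybrid format
Manufacturing: the hybrid format 36/90 = 40.0%, Format A 1/5 = 20.0% → the hybrid format
Overall: the hybrid format 68/145 = 46.9%, Format A 90/172 = 52.3% → Format A
The hybrid format wins each industry group but Format A wins overall — the comparison reverses. The hybrid format's applications skew toward manufacturing, which has a lower base rate.

No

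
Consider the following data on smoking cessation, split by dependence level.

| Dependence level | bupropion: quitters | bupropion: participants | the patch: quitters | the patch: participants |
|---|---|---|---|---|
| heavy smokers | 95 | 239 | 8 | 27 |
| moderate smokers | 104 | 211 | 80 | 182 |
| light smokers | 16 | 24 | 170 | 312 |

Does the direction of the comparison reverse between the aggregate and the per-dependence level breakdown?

Yes

Heavy smokers: bupropion 95/239 = 39.7%, the patch 8/27 = 29.6% → bupropion
Moderate smokers: bupropion 104/211 = 49.3%, the patch 80/182 = 44.0% → bupropion
Light smokers: bupropion 16/24 = 66.7%, the patch 170/312 = 54.5% → bupropion
Overall: bupropion 215/474 = 45.4%, the patch 258/521 = 49.5% → the patch
Bupropion wins each dependence group but the patch wins overall — the comparison reverses. Bupropion's participants skew toward heavy smokers, which has a lower base rate.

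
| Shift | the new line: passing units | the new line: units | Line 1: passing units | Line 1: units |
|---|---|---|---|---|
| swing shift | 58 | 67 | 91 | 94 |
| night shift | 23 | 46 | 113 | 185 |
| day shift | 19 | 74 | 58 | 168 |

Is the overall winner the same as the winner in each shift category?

Swing shift: the new line 58/67 = 86.6%, Line 1 91/94 = 96.8% → Line 1
Night shift: the new line 23/46 = 50.0%, Line 1 113/185 = 61.1% → Line 1
Day shift: the new line 19/74 = 25.7%, Line 1 58/168 = 34.5% → Line 1
Overall: the new line 100/187 = 53.5%, Line 1 262/447 = 58.6% → Line 1
Line 1 wins overall and in every shift group — no reversal.

Yes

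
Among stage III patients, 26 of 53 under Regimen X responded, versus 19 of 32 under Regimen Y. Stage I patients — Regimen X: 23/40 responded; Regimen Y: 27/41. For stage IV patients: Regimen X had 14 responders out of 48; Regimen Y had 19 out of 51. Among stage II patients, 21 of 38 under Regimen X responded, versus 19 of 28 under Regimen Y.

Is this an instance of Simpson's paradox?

Stage III: Regimen X 26/53 = 49.1%, Regimen Y 19/32 = 59.4% → Regimen Y
Stage I: Regimen X 23/40 = 57.5%, Regimen Y 27/41 = 65.9% → Regimen Y
Stage IV: Regimen X 14/48 = 29.2%, Regimen Y 19/51 = 37.3% → Regimen Y
Stage II: Regimen X 21/38 = 55.3%, Regimen Y 19/28 = 67.9% → Regimen Y
Overall: Regimen X 84/179 = 46.9%, Regimen Y 84/152 = 55.3% → Regimen Y
Regimen Y wins overall and in every disease group — no reversal.

No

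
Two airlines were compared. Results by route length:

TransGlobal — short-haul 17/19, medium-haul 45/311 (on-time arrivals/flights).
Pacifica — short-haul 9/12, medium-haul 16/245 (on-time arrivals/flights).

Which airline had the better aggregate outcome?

TransGlobal

Short-haul: TransGlobal 17/19 = 89.5%, Pacifica 9/12 = 75.0% → TransGlobal
Medium-haul: TransGlobal 45/311 = 14.5%, Pacifica 16/245 = 6.5% → TransGlobal
Overall: TransGlobal 62/330 = 18.8%, Pacifica 25/257 = 9.7% → TransGlobal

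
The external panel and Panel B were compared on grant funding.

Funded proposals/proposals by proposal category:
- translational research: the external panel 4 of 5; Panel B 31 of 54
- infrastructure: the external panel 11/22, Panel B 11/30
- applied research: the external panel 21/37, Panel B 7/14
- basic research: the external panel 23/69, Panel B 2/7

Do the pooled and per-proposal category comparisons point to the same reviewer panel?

Translational research: the external panel 4/5 = 80.0%, Panel B 31/54 = 57.4% → the external panel
Infrastructure: the external panel 11/22 = 50.0%, Panel B 11/30 = 36.7% → the external panel
Applied research: the external panel 21/37 = 56.8%, Panel B 7/14 = 50.0% → the external panel
Basic research: the external panel 23/69 = 33.3%, Panel B 2/7 = 28.6% → the external panel
Overall: the external panel 59/133 = 44.4%, Panel B 51/105 = 48.6% → Panel B
The external panel wins each proposal group but Panel B wins overall — the comparison reverses. The external panel's proposals skew toward basic research, which has a lower base rate.

No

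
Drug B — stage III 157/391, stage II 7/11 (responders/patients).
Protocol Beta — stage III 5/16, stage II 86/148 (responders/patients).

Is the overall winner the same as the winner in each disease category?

Stage III: Drug B 157/391 = 40.2%, Protocol Beta 5/16 = 31.2% → Drug B
Stage II: Drug B 7/11 = 63.6%, Protocol Beta 86/148 = 58.1% → Drug B
Overall: Drug B 164/402 = 40.8%, Protocol Beta 91/164 = 55.5% → Protocol Beta
Drug B wins each disease group but Protocol Beta wins overall — the comparison reverses. Drug B's patients skew toward stage III, which has a lower base rate.

No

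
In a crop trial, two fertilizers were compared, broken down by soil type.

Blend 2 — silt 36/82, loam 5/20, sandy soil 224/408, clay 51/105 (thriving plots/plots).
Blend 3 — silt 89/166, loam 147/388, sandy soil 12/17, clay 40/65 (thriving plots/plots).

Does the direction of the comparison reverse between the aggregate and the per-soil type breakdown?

Silt: Blend 2 36/82 = 43.9%, Blend 3 89/166 = 53.6% → Blend 3
Loam: Blend 2 5/20 = 25.0%, Blend 3 147/388 = 37.9% → Blend 3
Sandy soil: Blend 2 224/408 = 54.9%, Blend 3 12/17 = 70.6% → Blend 3
Clay: Blend 2 51/105 = 48.6%, Blend 3 40/65 = 61.5% → Blend 3
Overall: Blend 2 316/615 = 51.4%, Blend 3 288/636 = 45.3% → Blend 2
Blend 3 wins each soil group but Blend 2 wins overall — the comparison reverses. Blend 3's plots skew toward loam, which has a lower base rate.

Yes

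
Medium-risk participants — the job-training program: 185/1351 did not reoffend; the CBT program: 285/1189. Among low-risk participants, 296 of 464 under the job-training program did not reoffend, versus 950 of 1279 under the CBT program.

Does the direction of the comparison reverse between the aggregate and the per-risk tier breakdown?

No

Medium-risk: the job-training program 185/1351 = 13.7%, the CBT program 285/1189 = 24.0% → the CBT program
Low-risk: the job-training program 296/464 = 63.8%, the CBT program 950/1279 = 74.3% → the CBT program
Overall: the job-training program 481/1815 = 26.5%, the CBT program 1235/2468 = 50.0% → the CBT program
The CBT program wins overall and in every risk group — no reversal.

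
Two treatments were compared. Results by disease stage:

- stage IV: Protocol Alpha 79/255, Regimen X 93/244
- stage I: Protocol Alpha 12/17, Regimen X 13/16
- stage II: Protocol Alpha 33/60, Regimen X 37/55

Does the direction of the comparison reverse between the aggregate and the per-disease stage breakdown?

No

Stage IV: Protocol Alpha 79/255 = 31.0%, Regimen X 93/244 = 38.1% → Regimen X
Stage I: Protocol Alpha 12/17 = 70.6%, Regimen X 13/16 = 81.2% → Regimen X
Stage II: Protocol Alpha 33/60 = 55.0%, Regimen X 37/55 = 67.3% → Regimen X
Overall: Protocol Alpha 124/332 = 37.3%, Regimen X 143/315 = 45.4% → Regimen X
Regimen X wins overall and in every disease group — no reversal.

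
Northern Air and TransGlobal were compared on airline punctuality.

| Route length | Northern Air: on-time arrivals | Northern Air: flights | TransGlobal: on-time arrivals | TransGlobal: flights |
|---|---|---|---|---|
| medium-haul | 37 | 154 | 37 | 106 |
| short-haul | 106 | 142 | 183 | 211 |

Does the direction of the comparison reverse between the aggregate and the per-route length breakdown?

No

Medium-haul: Northern Air 37/154 = 24.0%, TransGlobal 37/106 = 34.9% → TransGlobal
Short-haul: Northern Air 106/142 = 74.6%, TransGlobal 183/211 = 86.7% → TransGlobal
Overall: Northern Air 143/296 = 48.3%, TransGlobal 220/317 = 69.4% → TransGlobal
TransGlobal wins overall and in every route group — no reversal.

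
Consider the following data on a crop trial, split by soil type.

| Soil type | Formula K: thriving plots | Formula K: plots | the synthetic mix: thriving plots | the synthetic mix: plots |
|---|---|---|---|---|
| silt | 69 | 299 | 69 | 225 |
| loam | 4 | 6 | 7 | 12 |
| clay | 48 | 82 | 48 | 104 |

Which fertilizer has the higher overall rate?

the synthetic mix

Silt: Formula K 69/299 = 23.1%, the synthetic mix 69/225 = 30.7% → the synthetic mix
Loam: Formula K 4/6 = 66.7%, the synthetic mix 7/12 = 58.3% → Formula K
Clay: Formula K 48/82 = 58.5%, the synthetic mix 48/104 = 46.2% → Formula K
Overall: Formula K 121/387 = 31.3%, the synthetic mix 124/341 = 36.4% → the synthetic mix
(Neither sweeps every soil group, but the synthetic mix has the higher pooled rate.)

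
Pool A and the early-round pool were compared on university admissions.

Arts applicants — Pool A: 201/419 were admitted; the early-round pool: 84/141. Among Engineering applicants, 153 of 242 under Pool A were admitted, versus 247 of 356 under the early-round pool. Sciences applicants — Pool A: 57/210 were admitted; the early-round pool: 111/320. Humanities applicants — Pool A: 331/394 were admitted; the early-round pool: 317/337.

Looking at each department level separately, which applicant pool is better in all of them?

Arts: Pool A 201/419 = 48.0%, the early-round pool 84/141 = 59.6% → the early-round pool
Engineering: Pool A 153/242 = 63.2%, the early-round pool 247/356 = 69.4% → the early-round pool
Sciences: Pool A 57/210 = 27.1%, the early-round pool 111/320 = 34.7% → the early-round pool
Humanities: Pool A 331/394 = 84.0%, the early-round pool 317/337 = 94.1% → the early-round pool
The early-round pool has the higher rate in all 4 groups.

the early-round pool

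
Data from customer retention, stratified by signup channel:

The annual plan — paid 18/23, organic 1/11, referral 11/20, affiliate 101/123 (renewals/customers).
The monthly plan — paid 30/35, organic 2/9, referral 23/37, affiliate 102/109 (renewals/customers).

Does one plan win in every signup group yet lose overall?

No

Paid: the annual plan 18/23 = 78.3%, the monthly plan 30/35 = 85.7% → the monthly plan
Organic: the annual plan 1/11 = 9.1%, the monthly plan 2/9 = 22.2% → the monthly plan
Referral: the annual plan 11/20 = 55.0%, the monthly plan 23/37 = 62.2% → the monthly plan
Affiliate: the annual plan 101/123 = 82.1%, the monthly plan 102/109 = 93.6% → the monthly plan
Overall: the annual plan 131/177 = 74.0%, the monthly plan 157/190 = 82.6% → the monthly plan
The monthly plan wins overall and in every signup group — no reversal.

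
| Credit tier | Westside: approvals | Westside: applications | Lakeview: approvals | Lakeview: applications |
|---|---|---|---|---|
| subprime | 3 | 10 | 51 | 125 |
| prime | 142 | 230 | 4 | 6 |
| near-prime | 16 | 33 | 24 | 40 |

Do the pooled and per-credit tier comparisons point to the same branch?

No

Subprime: Westside 3/10 = 30.0%, Lakeview 51/125 = 40.8% → Lakeview
Prime: Westside 142/230 = 61.7%, Lakeview 4/6 = 66.7% → Lakeview
Near-prime: Westside 16/33 = 48.5%, Lakeview 24/40 = 60.0% → Lakeview
Overall: Westside 161/273 = 59.0%, Lakeview 79/171 = 46.2% → Westside
Lakeview wins each credit group but Westside wins overall — the comparison reverses. Lakeview's applications skew toward subprime, which has a lower base rate.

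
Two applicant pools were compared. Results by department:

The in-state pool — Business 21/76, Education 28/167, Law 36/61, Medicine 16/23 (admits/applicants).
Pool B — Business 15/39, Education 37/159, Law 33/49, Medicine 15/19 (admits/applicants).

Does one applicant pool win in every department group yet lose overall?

No

Business: the in-state pool 21/76 = 27.6%, Pool B 15/39 = 38.5% → Pool B
Education: the in-state pool 28/167 = 16.8%, Pool B 37/159 = 23.3% → Pool B
Law: the in-state pool 36/61 = 59.0%, Pool B 33/49 = 67.3% → Pool B
Medicine: the in-state pool 16/23 = 69.6%, Pool B 15/19 = 78.9% → Pool B
Overall: the in-state pool 101/327 = 30.9%, Pool B 100/266 = 37.6% → Pool B
Pool B wins overall and in every department group — no reversal.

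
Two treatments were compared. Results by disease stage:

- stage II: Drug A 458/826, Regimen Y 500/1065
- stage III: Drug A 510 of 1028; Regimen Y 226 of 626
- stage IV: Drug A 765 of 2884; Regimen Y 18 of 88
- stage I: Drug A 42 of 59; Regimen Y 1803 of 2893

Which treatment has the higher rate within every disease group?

Stage II: Drug A 458/826 = 55.4%, Regimen Y 500/1065 = 46.9% → Drug A
Stage III: Drug A 510/1028 = 49.6%, Regimen Y 226/626 = 36.1% → Drug A
Stage IV: Drug A 765/2884 = 26.5%, Regimen Y 18/88 = 20.5% → Drug A
Stage I: Drug A 42/59 = 71.2%, Regimen Y 1803/2893 = 62.3% → Drug A
Drug A has the higher rate in all 4 groups.

Drug A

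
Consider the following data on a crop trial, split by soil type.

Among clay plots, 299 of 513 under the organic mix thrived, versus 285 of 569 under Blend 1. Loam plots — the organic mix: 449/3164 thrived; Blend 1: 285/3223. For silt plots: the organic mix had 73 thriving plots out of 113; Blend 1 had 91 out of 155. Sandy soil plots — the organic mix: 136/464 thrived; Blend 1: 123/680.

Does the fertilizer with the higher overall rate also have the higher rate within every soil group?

Clay: the organic mix 299/513 = 58.3%, Blend 1 285/569 = 50.1% → the organic mix
Loam: the organic mix 449/3164 = 14.2%, Blend 1 285/3223 = 8.8% → the organic mix
Silt: the organic mix 73/113 = 64.6%, Blend 1 91/155 = 58.7% → the organic mix
Sandy soil: the organic mix 136/464 = 29.3%, Blend 1 123/680 = 18.1% → the organic mix
Overall: the organic mix 957/4254 = 22.5%, Blend 1 784/4627 = 16.9% → the organic mix
The organic mix wins overall and in every soil group — no reversal.

Yes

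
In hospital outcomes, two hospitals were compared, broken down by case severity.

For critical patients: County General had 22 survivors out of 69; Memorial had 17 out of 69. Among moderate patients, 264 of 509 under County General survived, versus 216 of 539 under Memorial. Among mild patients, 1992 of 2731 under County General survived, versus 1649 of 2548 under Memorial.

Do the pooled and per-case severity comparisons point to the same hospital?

Yes

Critical: County General 22/69 = 31.9%, Memorial 17/69 = 24.6% → County General
Moderate: County General 264/509 = 51.9%, Memorial 216/539 = 40.1% → County General
Mild: County General 1992/2731 = 72.9%, Memorial 1649/2548 = 64.7% → County General
Overall: County General 2278/3309 = 68.8%, Memorial 1882/3156 = 59.6% → County General
County General wins overall and in every case group — no reversal.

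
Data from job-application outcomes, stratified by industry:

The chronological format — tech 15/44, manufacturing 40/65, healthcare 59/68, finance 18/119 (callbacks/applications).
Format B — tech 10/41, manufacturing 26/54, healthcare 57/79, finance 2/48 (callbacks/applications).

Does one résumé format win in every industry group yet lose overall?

Tech: the chronological format 15/44 = 34.1%, Format B 10/41 = 24.4% → the chronological format
Manufacturing: the chronological format 40/65 = 61.5%, Format B 26/54 = 48.1% → the chronological format
Healthcare: the chronological format 59/68 = 86.8%, Format B 57/79 = 72.2% → the chronological format
Finance: the chronological format 18/119 = 15.1%, Format B 2/48 = 4.2% → the chronological format
Overall: the chronological format 132/296 = 44.6%, Format B 95/222 = 42.8% → the chronological format
The chronological format wins overall and in every industry group — no reversal.

No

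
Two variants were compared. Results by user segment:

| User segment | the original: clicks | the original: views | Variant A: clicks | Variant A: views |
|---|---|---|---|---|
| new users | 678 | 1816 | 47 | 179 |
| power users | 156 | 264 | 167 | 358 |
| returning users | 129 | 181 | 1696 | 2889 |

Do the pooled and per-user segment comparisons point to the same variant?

No

New users: the original 678/1816 = 37.3%, Variant A 47/179 = 26.3% → the original
Power users: the original 156/264 = 59.1%, Variant A 167/358 = 46.6% → the original
Returning users: the original 129/181 = 71.3%, Variant A 1696/2889 = 58.7% → the original
Overall: the original 963/2261 = 42.6%, Variant A 1910/3426 = 55.8% → Variant A
The original wins each user group but Variant A wins overall — the comparison reverses. The original's views skew toward new users, which has a lower base rate.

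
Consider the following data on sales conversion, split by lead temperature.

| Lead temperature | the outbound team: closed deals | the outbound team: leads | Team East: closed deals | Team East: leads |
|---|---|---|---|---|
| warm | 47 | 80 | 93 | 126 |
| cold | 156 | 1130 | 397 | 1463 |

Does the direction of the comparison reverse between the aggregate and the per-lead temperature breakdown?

No

Warm: the outbound team 47/80 = 58.8%, Team East 93/126 = 73.8% → Team East
Cold: the outbound team 156/1130 = 13.8%, Team East 397/1463 = 27.1% → Team East
Overall: the outbound team 203/1210 = 16.8%, Team East 490/1589 = 30.8% → Team East
Team East wins overall and in every lead group — no reversal.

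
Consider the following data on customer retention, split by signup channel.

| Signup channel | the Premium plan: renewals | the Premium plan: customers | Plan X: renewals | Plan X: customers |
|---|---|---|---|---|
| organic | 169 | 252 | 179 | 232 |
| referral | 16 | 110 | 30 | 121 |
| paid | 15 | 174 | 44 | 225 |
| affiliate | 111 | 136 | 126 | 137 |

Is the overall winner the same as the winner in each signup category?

Yes

Organic: the Premium plan 169/252 = 67.1%, Plan X 179/232 = 77.2% → Plan X
Referral: the Premium plan 16/110 = 14.5%, Plan X 30/121 = 24.8% → Plan X
Paid: the Premium plan 15/174 = 8.6%, Plan X 44/225 = 19.6% → Plan X
Affiliate: the Premium plan 111/136 = 81.6%, Plan X 126/137 = 92.0% → Plan X
Overall: the Premium plan 311/672 = 46.3%, Plan X 379/715 = 53.0% → Plan X
Plan X wins overall and in every signup group — no reversal.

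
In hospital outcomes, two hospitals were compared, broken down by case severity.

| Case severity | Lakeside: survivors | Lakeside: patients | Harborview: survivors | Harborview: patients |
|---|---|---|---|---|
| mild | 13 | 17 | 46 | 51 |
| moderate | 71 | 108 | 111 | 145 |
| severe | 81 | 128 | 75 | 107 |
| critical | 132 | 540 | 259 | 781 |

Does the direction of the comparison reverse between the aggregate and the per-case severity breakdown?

Mild: Lakeside 13/17 = 76.5%, Harborview 46/51 = 90.2% → Harborview
Moderate: Lakeside 71/108 = 65.7%, Harborview 111/145 = 76.6% → Harborview
Severe: Lakeside 81/128 = 63.3%, Harborview 75/107 = 70.1% → Harborview
Critical: Lakeside 132/540 = 24.4%, Harborview 259/781 = 33.2% → Harborview
Overall: Lakeside 297/793 = 37.5%, Harborview 491/1084 = 45.3% → Harborview
Harborview wins overall and in every case group — no reversal.

No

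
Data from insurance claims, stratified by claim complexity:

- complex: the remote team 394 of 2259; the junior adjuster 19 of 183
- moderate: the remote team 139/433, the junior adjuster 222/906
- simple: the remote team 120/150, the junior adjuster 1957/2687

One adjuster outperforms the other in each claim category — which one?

Complex: the remote team 394/2259 = 17.4%, the junior adjuster 19/183 = 10.4% → the remote team
Moderate: the remote team 139/433 = 32.1%, the junior adjuster 222/906 = 24.5% → the remote team
Simple: the remote team 120/150 = 80.0%, the junior adjuster 1957/2687 = 72.8% → the remote team
The remote team has the higher rate in all 3 groups.

the remote team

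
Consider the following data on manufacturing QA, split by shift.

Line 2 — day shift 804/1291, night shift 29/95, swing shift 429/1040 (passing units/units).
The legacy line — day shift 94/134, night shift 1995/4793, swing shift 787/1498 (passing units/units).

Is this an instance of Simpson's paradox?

Day shift: Line 2 804/1291 = 62.3%, the legacy line 94/134 = 70.1% → the legacy line
Night shift: Line 2 29/95 = 30.5%, the legacy line 1995/4793 = 41.6% → the legacy line
Swing shift: Line 2 429/1040 = 41.2%, the legacy line 787/1498 = 52.5% → the legacy line
Overall: Line 2 1262/2426 = 52.0%, the legacy line 2876/6425 = 44.8% → Line 2
The legacy line wins each shift group but Line 2 wins overall — the comparison reverses. The legacy line's units skew toward night shift, which has a lower base rate.

Yes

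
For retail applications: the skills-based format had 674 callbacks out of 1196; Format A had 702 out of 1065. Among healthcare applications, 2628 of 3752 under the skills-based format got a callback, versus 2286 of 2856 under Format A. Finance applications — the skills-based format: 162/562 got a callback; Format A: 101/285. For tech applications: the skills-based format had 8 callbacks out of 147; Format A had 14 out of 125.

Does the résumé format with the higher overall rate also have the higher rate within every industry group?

Retail: the skills-based format 674/1196 = 56.4%, Format A 702/1065 = 65.9% → Format A
Healthcare: the skills-based format 2628/3752 = 70.0%, Format A 2286/2856 = 80.0% → Format A
Finance: the skills-based format 162/562 = 28.8%, Format A 101/285 = 35.4% → Format A
Tech: the skills-based format 8/147 = 5.4%, Format A 14/125 = 11.2% → Format A
Overall: the skills-based format 3472/5657 = 61.4%, Format A 3103/4331 = 71.6% → Format A
Format A wins overall and in every industry group — no reversal.

Yes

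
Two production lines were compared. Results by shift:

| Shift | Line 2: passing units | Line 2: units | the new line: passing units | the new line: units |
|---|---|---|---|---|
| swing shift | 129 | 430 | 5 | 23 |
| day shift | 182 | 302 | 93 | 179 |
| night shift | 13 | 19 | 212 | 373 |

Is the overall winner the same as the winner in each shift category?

No

Swing shift: Line 2 129/430 = 30.0%, the new line 5/23 = 21.7% → Line 2
Day shift: Line 2 182/302 = 60.3%, the new line 93/179 = 52.0% → Line 2
Night shift: Line 2 13/19 = 68.4%, the new line 212/373 = 56.8% → Line 2
Overall: Line 2 324/751 = 43.1%, the new line 310/575 = 53.9% → the new line
Line 2 wins each shift group but the new line wins overall — the comparison reverses. Line 2's units skew toward swing shift, which has a lower base rate.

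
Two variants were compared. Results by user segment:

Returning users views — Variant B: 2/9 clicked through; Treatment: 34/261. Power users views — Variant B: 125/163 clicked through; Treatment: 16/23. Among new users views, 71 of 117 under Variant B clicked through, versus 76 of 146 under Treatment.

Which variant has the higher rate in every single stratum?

Returning users: Variant B 2/9 = 22.2%, Treatment 34/261 = 13.0% → Variant B
Power users: Variant B 125/163 = 76.7%, Treatment 16/23 = 69.6% → Variant B
New users: Variant B 71/117 = 60.7%, Treatment 76/146 = 52.1% → Variant B
Variant B has the higher rate in all 3 groups.

Variant B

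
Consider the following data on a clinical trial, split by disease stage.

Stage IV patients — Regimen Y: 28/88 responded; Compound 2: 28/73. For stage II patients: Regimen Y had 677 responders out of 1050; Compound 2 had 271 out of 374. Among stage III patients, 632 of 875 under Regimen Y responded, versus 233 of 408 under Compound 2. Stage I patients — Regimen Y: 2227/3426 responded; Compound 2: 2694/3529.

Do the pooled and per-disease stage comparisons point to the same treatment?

No

Stage IV: Regimen Y 28/88 = 31.8%, Compound 2 28/73 = 38.4% → Compound 2
Stage II: Regimen Y 677/1050 = 64.5%, Compound 2 271/374 = 72.5% → Compound 2
Stage III: Regimen Y 632/875 = 72.2%, Compound 2 233/408 = 57.1% → Regimen Y
Stage I: Regimen Y 2227/3426 = 65.0%, Compound 2 2694/3529 = 76.3% → Compound 2
Overall: Regimen Y 3564/5439 = 65.5%, Compound 2 3226/4384 = 73.6% → Compound 2
Neither sweeps: Regimen Y wins 1 of 4 groups, Compound 2 wins 3. Compound 2 wins overall but not every group — no Simpson reversal.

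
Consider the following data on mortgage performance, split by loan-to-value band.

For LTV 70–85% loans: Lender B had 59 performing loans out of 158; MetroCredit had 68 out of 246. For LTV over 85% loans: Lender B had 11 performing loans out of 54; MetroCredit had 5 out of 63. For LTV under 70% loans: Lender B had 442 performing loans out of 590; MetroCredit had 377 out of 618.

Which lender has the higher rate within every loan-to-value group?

Lender B

LTV 70–85%: Lender B 59/158 = 37.3%, MetroCredit 68/246 = 27.6% → Lender B
LTV over 85%: Lender B 11/54 = 20.4%, MetroCredit 5/63 = 7.9% → Lender B
LTV under 70%: Lender B 442/590 = 74.9%, MetroCredit 377/618 = 61.0% → Lender B
Lender B has the higher rate in all 3 groups.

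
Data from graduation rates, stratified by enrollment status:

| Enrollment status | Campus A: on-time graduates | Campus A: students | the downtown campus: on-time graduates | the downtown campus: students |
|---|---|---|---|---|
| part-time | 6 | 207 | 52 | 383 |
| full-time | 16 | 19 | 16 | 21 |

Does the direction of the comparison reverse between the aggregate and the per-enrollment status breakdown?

Part-time: Campus A 6/207 = 2.9%, the downtown campus 52/383 = 13.6% → the downtown campus
Full-time: Campus A 16/19 = 84.2%, the downtown campus 16/21 = 76.2% → Campus A
Overall: Campus A 22/226 = 9.7%, the downtown campus 68/404 = 16.8% → the downtown campus
Neither sweeps: Campus A wins 1 of 2 groups, the downtown campus wins 1. The downtown campus wins overall but not every group — no Simpson reversal.

No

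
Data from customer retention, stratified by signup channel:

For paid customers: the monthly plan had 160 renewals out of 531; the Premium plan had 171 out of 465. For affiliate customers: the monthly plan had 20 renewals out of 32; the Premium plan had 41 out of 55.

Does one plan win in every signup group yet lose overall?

Paid: the monthly plan 160/531 = 30.1%, the Premium plan 171/465 = 36.8% → the Premium plan
Affiliate: the monthly plan 20/32 = 62.5%, the Premium plan 41/55 = 74.5% → the Premium plan
Overall: the monthly plan 180/563 = 32.0%, the Premium plan 212/520 = 40.8% → the Premium plan
The Premium plan wins overall and in every signup group — no reversal.

No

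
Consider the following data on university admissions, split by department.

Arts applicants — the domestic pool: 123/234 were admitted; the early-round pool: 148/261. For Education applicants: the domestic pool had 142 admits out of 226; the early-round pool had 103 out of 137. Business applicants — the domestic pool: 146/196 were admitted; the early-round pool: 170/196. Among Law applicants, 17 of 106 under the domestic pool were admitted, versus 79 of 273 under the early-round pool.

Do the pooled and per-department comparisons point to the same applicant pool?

Yes

Arts: the domestic pool 123/234 = 52.6%, the early-round pool 148/261 = 56.7% → the early-round pool
Education: the domestic pool 142/226 = 62.8%, the early-round pool 103/137 = 75.2% → the early-round pool
Business: the domestic pool 146/196 = 74.5%, the early-round pool 170/196 = 86.7% → the early-round pool
Law: the domestic pool 17/106 = 16.0%, the early-round pool 79/273 = 28.9% → the early-round pool
Overall: the domestic pool 428/762 = 56.2%, the early-round pool 500/867 = 57.7% → the early-round pool
The early-round pool wins overall and in every department group — no reversal.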